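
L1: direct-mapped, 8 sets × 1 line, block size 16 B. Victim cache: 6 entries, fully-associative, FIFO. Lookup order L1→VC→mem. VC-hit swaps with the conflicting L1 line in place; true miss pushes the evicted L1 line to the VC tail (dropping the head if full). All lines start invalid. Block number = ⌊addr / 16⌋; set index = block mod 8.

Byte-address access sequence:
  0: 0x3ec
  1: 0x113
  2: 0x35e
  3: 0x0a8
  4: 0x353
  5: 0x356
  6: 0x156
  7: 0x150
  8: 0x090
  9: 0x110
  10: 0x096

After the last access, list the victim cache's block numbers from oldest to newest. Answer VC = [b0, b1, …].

0: 0x3ec (blk 62, set 6) → MISS  vc=[]
1: 0x113 (blk 17, set 1) → MISS  vc=[]
2: 0x35e (blk 53, set 5) → MISS  vc=[]
3: 0xa8 (blk 10, set 2) → MISS  vc=[]
4: 0x353 (blk 53, set 5) → L1-HIT  vc=[]
5: 0x356 (blk 53, set 5) → L1-HIT  vc=[]
6: 0x156 (blk 21, set 5) → MISS  vc=[53]
7: 0x150 (blk 21, set 5) → L1-HIT  vc=[53]
8: 0x90 (blk 9, set 1) → MISS  vc=[53, 17]
9: 0x110 (blk 17, set 1) → VC-HIT  vc=[53, 9]
10: 0x96 (blk 9, set 1) → VC-HIT  vc=[53, 17]

VC = [53, 17]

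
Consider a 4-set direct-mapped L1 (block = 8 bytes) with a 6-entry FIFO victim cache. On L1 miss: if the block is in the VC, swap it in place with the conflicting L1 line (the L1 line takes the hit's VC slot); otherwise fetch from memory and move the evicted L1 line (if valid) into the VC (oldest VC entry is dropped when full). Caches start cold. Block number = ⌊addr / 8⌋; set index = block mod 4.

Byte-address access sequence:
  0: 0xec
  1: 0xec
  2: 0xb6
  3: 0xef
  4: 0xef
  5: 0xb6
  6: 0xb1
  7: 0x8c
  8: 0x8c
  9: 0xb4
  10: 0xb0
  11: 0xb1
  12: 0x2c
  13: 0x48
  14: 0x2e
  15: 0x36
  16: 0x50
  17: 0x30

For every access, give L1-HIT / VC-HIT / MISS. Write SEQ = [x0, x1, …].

SEQ = [MISS, L1-HIT, MISS, L1-HIT, L1-HIT, L1-HIT, L1-HIT, MISS, L1-HIT, L1-HIT, L1-HIT, L1-HIT, MISS, MISS, VC-HIT, MISS, MISS, VC-HIT]

#0 0xec→b29/s1 MISS; vc=[]
#1 0xec→b29/s1 L1-HIT; vc=[]
#2 0xb6→b22/s2 MISS; vc=[]
#3 0xef→b29/s1 L1-HIT; vc=[]
#4 0xef→b29/s1 L1-HIT; vc=[]
#5 0xb6→b22/s2 L1-HIT; vc=[]
#6 0xb1→b22/s2 L1-HIT; vc=[]
#7 0x8c→b17/s1 MISS; vc=[29]
#8 0x8c→b17/s1 L1-HIT; vc=[29]
#9 0xb4→b22/s2 L1-HIT; vc=[29]
#10 0xb0→b22/s2 L1-HIT; vc=[29]
#11 0xb1→b22/s2 L1-HIT; vc=[29]
#12 0x2c→b5/s1 MISS; vc=[29,17]
#13 0x48→b9/s1 MISS; vc=[29,17,5]
#14 0x2e→b5/s1 VC-HIT; vc=[29,17,9]
#15 0x36→b6/s2 MISS; vc=[29,17,9,22]
#16 0x50→b10/s2 MISS; vc=[29,17,9,22,6]
#17 0x30→b6/s2 VC-HIT; vc=[29,17,9,22,10]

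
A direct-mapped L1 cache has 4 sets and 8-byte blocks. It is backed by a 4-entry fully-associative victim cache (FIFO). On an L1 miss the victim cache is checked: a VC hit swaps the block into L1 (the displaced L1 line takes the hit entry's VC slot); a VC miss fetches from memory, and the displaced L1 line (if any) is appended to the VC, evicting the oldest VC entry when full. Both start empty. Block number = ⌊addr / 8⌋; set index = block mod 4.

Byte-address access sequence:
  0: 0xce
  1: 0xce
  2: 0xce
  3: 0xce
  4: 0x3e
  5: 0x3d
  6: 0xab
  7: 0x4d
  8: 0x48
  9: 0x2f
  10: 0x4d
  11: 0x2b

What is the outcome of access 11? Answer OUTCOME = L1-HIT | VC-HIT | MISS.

OUTCOME = VC-HIT

#0 0xce→b25/s1 MISS; vc=[]
#1 0xce→b25/s1 L1-HIT; vc=[]
#2 0xce→b25/s1 L1-HIT; vc=[]
#3 0xce→b25/s1 L1-HIT; vc=[]
#4 0x3e→b7/s3 MISS; vc=[]
#5 0x3d→b7/s3 L1-HIT; vc=[]
#6 0xab→b21/s1 MISS; vc=[25]
#7 0x4d→b9/s1 MISS; vc=[25,21]
#8 0x48→b9/s1 L1-HIT; vc=[25,21]
#9 0x2f→b5/s1 MISS; vc=[25,21,9]
#10 0x4d→b9/s1 VC-HIT; vc=[25,21,5]
#11 0x2b→b5/s1 VC-HIT; vc=[25,21,9]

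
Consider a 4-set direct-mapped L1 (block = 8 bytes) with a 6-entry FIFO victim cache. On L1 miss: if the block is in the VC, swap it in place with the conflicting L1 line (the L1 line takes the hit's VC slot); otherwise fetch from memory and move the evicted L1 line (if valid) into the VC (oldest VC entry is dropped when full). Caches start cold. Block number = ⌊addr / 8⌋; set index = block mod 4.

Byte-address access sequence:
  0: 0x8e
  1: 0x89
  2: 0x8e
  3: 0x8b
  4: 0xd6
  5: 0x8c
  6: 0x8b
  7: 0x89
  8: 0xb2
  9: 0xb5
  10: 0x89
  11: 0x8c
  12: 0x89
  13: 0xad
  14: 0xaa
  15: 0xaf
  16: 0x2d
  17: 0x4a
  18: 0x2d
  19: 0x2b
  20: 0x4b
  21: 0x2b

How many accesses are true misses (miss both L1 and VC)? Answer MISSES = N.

MISSES = 6

  [0] addr=0x8e blk=17 s=1: MISS | VC []
  [1] addr=0x89 blk=17 s=1: L1-HIT | VC []
  [2] addr=0x8e blk=17 s=1: L1-HIT | VC []
  [3] addr=0x8b blk=17 s=1: L1-HIT | VC []
  [4] addr=0xd6 blk=26 s=2: MISS | VC []
  [5] addr=0x8c blk=17 s=1: L1-HIT | VC []
  [6] addr=0x8b blk=17 s=1: L1-HIT | VC []
  [7] addr=0x89 blk=17 s=1: L1-HIT | VC []
  [8] addr=0xb2 blk=22 s=2: MISS | VC [26]
  [9] addr=0xb5 blk=22 s=2: L1-HIT | VC [26]
  [10] addr=0x89 blk=17 s=1: L1-HIT | VC [26]
  [11] addr=0x8c blk=17 s=1: L1-HIT | VC [26]
  [12] addr=0x89 blk=17 s=1: L1-HIT | VC [26]
  [13] addr=0xad blk=21 s=1: MISS | VC [26, 17]
  [14] addr=0xaa blk=21 s=1: L1-HIT | VC [26, 17]
  [15] addr=0xaf blk=21 s=1: L1-HIT | VC [26, 17]
  [16] addr=0x2d blk=5 s=1: MISS | VC [26, 17, 21]
  [17] addr=0x4a blk=9 s=1: MISS | VC [26, 17, 21, 5]
  [18] addr=0x2d blk=5 s=1: VC-HIT | VC [26, 17, 21, 9]
  [19] addr=0x2b blk=5 s=1: L1-HIT | VC [26, 17, 21, 9]
  [20] addr=0x4b blk=9 s=1: VC-HIT | VC [26, 17, 21, 5]
  [21] addr=0x2b blk=5 s=1: VC-HIT | VC [26, 17, 21, 9]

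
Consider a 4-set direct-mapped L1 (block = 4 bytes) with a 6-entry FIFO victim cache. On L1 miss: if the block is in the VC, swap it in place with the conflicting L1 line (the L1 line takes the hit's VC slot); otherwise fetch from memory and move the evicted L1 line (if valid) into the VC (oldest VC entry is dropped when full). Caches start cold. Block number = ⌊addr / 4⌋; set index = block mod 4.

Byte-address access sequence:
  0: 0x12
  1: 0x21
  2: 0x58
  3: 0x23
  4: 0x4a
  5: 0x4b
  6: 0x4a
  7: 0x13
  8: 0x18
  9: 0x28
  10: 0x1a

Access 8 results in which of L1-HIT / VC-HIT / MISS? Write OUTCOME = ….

OUTCOME = MISS

0: 0x12 (blk 4, set 0) → MISS  vc=[]
1: 0x21 (blk 8, set 0) → MISS  vc=[4]
2: 0x58 (blk 22, set 2) → MISS  vc=[4]
3: 0x23 (blk 8, set 0) → L1-HIT  vc=[4]
4: 0x4a (blk 18, set 2) → MISS  vc=[4, 22]
5: 0x4b (blk 18, set 2) → L1-HIT  vc=[4, 22]
6: 0x4a (blk 18, set 2) → L1-HIT  vc=[4, 22]
7: 0x13 (blk 4, set 0) → VC-HIT  vc=[8, 22]
8: 0x18 (blk 6, set 2) → MISS  vc=[8, 22, 18]
9: 0x28 (blk 10, set 2) → MISS  vc=[8, 22, 18, 6]
10: 0x1a (blk 6, set 2) → VC-HIT  vc=[8, 22, 18, 10]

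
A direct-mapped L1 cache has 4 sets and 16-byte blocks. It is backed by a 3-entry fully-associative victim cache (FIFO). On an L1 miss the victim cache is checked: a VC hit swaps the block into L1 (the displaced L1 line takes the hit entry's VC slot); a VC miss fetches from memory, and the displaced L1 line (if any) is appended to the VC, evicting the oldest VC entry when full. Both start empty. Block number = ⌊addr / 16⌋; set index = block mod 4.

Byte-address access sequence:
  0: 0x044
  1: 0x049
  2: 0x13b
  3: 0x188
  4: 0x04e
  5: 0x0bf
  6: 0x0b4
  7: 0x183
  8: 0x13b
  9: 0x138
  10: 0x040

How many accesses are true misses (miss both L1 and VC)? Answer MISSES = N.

MISSES = 4

  [0] addr=0x44 blk=4 s=0: MISS | VC []
  [1] addr=0x49 blk=4 s=0: L1-HIT | VC []
  [2] addr=0x13b blk=19 s=3: MISS | VC []
  [3] addr=0x188 blk=24 s=0: MISS | VC [4]
  [4] addr=0x4e blk=4 s=0: VC-HIT | VC [24]
  [5] addr=0xbf blk=11 s=3: MISS | VC [24, 19]
  [6] addr=0xb4 blk=11 s=3: L1-HIT | VC [24, 19]
  [7] addr=0x183 blk=24 s=0: VC-HIT | VC [4, 19]
  [8] addr=0x13b blk=19 s=3: VC-HIT | VC [4, 11]
  [9] addr=0x138 blk=19 s=3: L1-HIT | VC [4, 11]
  [10] addr=0x40 blk=4 s=0: VC-HIT | VC [24, 11]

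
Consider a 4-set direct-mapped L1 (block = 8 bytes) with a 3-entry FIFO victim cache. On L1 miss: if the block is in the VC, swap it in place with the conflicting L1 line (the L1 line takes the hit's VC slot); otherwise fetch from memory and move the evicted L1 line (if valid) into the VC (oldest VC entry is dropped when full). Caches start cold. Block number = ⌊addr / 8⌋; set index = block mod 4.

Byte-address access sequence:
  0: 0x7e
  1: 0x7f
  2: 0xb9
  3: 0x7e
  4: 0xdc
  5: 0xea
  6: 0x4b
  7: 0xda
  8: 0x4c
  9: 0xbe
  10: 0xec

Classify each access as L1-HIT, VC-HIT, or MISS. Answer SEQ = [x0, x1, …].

  [0] addr=0x7e blk=15 s=3: MISS | VC []
  [1] addr=0x7f blk=15 s=3: L1-HIT | VC []
  [2] addr=0xb9 blk=23 s=3: MISS | VC [15]
  [3] addr=0x7e blk=15 s=3: VC-HIT | VC [23]
  [4] addr=0xdc blk=27 s=3: MISS | VC [23, 15]
  [5] addr=0xea blk=29 s=1: MISS | VC [23, 15]
  [6] addr=0x4b blk=9 s=1: MISS | VC [23, 15, 29]
  [7] addr=0xda blk=27 s=3: L1-HIT | VC [23, 15, 29]
  [8] addr=0x4c blk=9 s=1: L1-HIT | VC [23, 15, 29]
  [9] addr=0xbe blk=23 s=3: VC-HIT | VC [27, 15, 29]
  [10] addr=0xec blk=29 s=1: VC-HIT | VC [27, 15, 9]

SEQ = [MISS, L1-HIT, MISS, VC-HIT, MISS, MISS, MISS, L1-HIT, L1-HIT, VC-HIT, VC-HIT]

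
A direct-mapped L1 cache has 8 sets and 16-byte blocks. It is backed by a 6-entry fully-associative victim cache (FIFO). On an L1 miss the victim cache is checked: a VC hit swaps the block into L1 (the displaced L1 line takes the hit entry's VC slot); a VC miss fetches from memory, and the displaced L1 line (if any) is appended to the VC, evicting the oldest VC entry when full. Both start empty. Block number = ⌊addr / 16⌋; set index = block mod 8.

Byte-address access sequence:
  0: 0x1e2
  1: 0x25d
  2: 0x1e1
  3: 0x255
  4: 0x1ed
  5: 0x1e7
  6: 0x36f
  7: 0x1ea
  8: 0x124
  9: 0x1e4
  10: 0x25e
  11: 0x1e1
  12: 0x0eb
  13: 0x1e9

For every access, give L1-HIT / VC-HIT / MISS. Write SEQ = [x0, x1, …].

SEQ = [MISS, MISS, L1-HIT, L1-HIT, L1-HIT, L1-HIT, MISS, VC-HIT, MISS, L1-HIT, L1-HIT, L1-HIT, MISS, VC-HIT]

0: 0x1e2 (blk 30, set 6) → MISS  vc=[]
1: 0x25d (blk 37, set 5) → MISS  vc=[]
2: 0x1e1 (blk 30, set 6) → L1-HIT  vc=[]
3: 0x255 (blk 37, set 5) → L1-HIT  vc=[]
4: 0x1ed (blk 30, set 6) → L1-HIT  vc=[]
5: 0x1e7 (blk 30, set 6) → L1-HIT  vc=[]
6: 0x36f (blk 54, set 6) → MISS  vc=[30]
7: 0x1ea (blk 30, set 6) → VC-HIT  vc=[54]
8: 0x124 (blk 18, set 2) → MISS  vc=[54]
9: 0x1e4 (blk 30, set 6) → L1-HIT  vc=[54]
10: 0x25e (blk 37, set 5) → L1-HIT  vc=[54]
11: 0x1e1 (blk 30, set 6) → L1-HIT  vc=[54]
12: 0xeb (blk 14, set 6) → MISS  vc=[54, 30]
13: 0x1e9 (blk 30, set 6) → VC-HIT  vc=[54, 14]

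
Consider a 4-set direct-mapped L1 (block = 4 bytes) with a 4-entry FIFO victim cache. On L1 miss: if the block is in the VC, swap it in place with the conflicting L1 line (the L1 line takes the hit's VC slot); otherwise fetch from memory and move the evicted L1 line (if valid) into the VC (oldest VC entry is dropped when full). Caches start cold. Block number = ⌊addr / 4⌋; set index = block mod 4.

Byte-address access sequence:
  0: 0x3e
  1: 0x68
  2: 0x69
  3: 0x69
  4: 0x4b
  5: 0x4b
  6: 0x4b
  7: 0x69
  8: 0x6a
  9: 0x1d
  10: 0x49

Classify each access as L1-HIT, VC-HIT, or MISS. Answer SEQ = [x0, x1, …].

SEQ = [MISS, MISS, L1-HIT, L1-HIT, MISS, L1-HIT, L1-HIT, VC-HIT, L1-HIT, MISS, VC-HIT]

#0 0x3e→b15/s3 MISS; vc=[]
#1 0x68→b26/s2 MISS; vc=[]
#2 0x69→b26/s2 L1-HIT; vc=[]
#3 0x69→b26/s2 L1-HIT; vc=[]
#4 0x4b→b18/s2 MISS; vc=[26]
#5 0x4b→b18/s2 L1-HIT; vc=[26]
#6 0x4b→b18/s2 L1-HIT; vc=[26]
#7 0x69→b26/s2 VC-HIT; vc=[18]
#8 0x6a→b26/s2 L1-HIT; vc=[18]
#9 0x1d→b7/s3 MISS; vc=[18,15]
#10 0x49→b18/s2 VC-HIT; vc=[26,15]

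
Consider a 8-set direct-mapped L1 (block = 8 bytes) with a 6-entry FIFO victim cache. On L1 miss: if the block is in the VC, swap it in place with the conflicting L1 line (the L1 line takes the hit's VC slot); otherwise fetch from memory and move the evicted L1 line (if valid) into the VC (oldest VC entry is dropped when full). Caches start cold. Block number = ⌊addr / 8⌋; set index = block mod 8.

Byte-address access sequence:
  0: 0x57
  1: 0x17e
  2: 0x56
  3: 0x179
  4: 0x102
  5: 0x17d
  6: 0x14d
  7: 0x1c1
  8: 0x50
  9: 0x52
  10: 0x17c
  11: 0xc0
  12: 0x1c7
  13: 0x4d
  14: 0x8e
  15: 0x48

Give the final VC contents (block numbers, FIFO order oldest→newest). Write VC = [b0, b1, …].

0: 0x57 (blk 10, set 2) → MISS  vc=[]
1: 0x17e (blk 47, set 7) → MISS  vc=[]
2: 0x56 (blk 10, set 2) → L1-HIT  vc=[]
3: 0x179 (blk 47, set 7) → L1-HIT  vc=[]
4: 0x102 (blk 32, set 0) → MISS  vc=[]
5: 0x17d (blk 47, set 7) → L1-HIT  vc=[]
6: 0x14d (blk 41, set 1) → MISS  vc=[]
7: 0x1c1 (blk 56, set 0) → MISS  vc=[32]
8: 0x50 (blk 10, set 2) → L1-HIT  vc=[32]
9: 0x52 (blk 10, set 2) → L1-HIT  vc=[32]
10: 0x17c (blk 47, set 7) → L1-HIT  vc=[32]
11: 0xc0 (blk 24, set 0) → MISS  vc=[32, 56]
12: 0x1c7 (blk 56, set 0) → VC-HIT  vc=[32, 24]
13: 0x4d (blk 9, set 1) → MISS  vc=[32, 24, 41]
14: 0x8e (blk 17, set 1) → MISS  vc=[32, 24, 41, 9]
15: 0x48 (blk 9, set 1) → VC-HIT  vc=[32, 24, 41, 17]

VC = [32, 24, 41, 17]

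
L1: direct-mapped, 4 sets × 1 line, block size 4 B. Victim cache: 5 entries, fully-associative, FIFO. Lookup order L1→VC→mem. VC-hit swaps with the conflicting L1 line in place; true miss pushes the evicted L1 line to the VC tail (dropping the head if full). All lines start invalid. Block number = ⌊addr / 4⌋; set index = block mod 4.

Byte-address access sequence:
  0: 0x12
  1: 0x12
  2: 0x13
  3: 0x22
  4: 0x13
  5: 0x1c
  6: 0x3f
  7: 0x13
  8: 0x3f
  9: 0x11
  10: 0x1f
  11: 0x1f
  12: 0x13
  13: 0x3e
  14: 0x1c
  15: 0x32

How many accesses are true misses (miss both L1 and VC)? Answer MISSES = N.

0: 0x12 (blk 4, set 0) → MISS  vc=[]
1: 0x12 (blk 4, set 0) → L1-HIT  vc=[]
2: 0x13 (blk 4, set 0) → L1-HIT  vc=[]
3: 0x22 (blk 8, set 0) → MISS  vc=[4]
4: 0x13 (blk 4, set 0) → VC-HIT  vc=[8]
5: 0x1c (blk 7, set 3) → MISS  vc=[8]
6: 0x3f (blk 15, set 3) → MISS  vc=[8, 7]
7: 0x13 (blk 4, set 0) → L1-HIT  vc=[8, 7]
8: 0x3f (blk 15, set 3) → L1-HIT  vc=[8, 7]
9: 0x11 (blk 4, set 0) → L1-HIT  vc=[8, 7]
10: 0x1f (blk 7, set 3) → VC-HIT  vc=[8, 15]
11: 0x1f (blk 7, set 3) → L1-HIT  vc=[8, 15]
12: 0x13 (blk 4, set 0) → L1-HIT  vc=[8, 15]
13: 0x3e (blk 15, set 3) → VC-HIT  vc=[8, 7]
14: 0x1c (blk 7, set 3) → VC-HIT  vc=[8, 15]
15: 0x32 (blk 12, set 0) → MISS  vc=[8, 15, 4]

MISSES = 5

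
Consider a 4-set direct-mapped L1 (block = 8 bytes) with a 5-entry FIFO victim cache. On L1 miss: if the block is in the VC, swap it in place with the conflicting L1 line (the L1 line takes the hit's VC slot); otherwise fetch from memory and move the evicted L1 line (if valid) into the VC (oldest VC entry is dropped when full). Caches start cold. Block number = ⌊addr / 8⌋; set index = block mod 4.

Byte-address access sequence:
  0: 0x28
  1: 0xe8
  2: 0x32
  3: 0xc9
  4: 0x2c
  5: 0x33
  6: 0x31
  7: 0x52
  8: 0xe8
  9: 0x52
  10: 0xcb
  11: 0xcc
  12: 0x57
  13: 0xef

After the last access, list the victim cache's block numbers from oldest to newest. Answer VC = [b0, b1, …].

VC = [25, 5, 6]

0: 0x28 (blk 5, set 1) → MISS  vc=[]
1: 0xe8 (blk 29, set 1) → MISS  vc=[5]
2: 0x32 (blk 6, set 2) → MISS  vc=[5]
3: 0xc9 (blk 25, set 1) → MISS  vc=[5, 29]
4: 0x2c (blk 5, set 1) → VC-HIT  vc=[25, 29]
5: 0x33 (blk 6, set 2) → L1-HIT  vc=[25, 29]
6: 0x31 (blk 6, set 2) → L1-HIT  vc=[25, 29]
7: 0x52 (blk 10, set 2) → MISS  vc=[25, 29, 6]
8: 0xe8 (blk 29, set 1) → VC-HIT  vc=[25, 5, 6]
9: 0x52 (blk 10, set 2) → L1-HIT  vc=[25, 5, 6]
10: 0xcb (blk 25, set 1) → VC-HIT  vc=[29, 5, 6]
11: 0xcc (blk 25, set 1) → L1-HIT  vc=[29, 5, 6]
12: 0x57 (blk 10, set 2) → L1-HIT  vc=[29, 5, 6]
13: 0xef (blk 29, set 1) → VC-HIT  vc=[25, 5, 6]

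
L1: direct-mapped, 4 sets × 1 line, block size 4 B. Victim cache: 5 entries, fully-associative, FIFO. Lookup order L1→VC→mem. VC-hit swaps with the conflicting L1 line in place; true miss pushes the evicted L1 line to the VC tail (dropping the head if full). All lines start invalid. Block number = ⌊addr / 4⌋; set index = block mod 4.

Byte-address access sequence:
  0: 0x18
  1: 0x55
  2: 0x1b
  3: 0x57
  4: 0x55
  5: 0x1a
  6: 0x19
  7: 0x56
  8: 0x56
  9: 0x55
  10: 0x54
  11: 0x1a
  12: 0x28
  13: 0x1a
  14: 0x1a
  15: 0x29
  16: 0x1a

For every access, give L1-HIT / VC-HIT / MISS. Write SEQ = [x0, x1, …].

  [0] addr=0x18 blk=6 s=2: MISS | VC []
  [1] addr=0x55 blk=21 s=1: MISS | VC []
  [2] addr=0x1b blk=6 s=2: L1-HIT | VC []
  [3] addr=0x57 blk=21 s=1: L1-HIT | VC []
  [4] addr=0x55 blk=21 s=1: L1-HIT | VC []
  [5] addr=0x1a blk=6 s=2: L1-HIT | VC []
  [6] addr=0x19 blk=6 s=2: L1-HIT | VC []
  [7] addr=0x56 blk=21 s=1: L1-HIT | VC []
  [8] addr=0x56 blk=21 s=1: L1-HIT | VC []
  [9] addr=0x55 blk=21 s=1: L1-HIT | VC []
  [10] addr=0x54 blk=21 s=1: L1-HIT | VC []
  [11] addr=0x1a blk=6 s=2: L1-HIT | VC []
  [12] addr=0x28 blk=10 s=2: MISS | VC [6]
  [13] addr=0x1a blk=6 s=2: VC-HIT | VC [10]
  [14] addr=0x1a blk=6 s=2: L1-HIT | VC [10]
  [15] addr=0x29 blk=10 s=2: VC-HIT | VC [6]
  [16] addr=0x1a blk=6 s=2: VC-HIT | VC [10]

SEQ = [MISS, MISS, L1-HIT, L1-HIT, L1-HIT, L1-HIT, L1-HIT, L1-HIT, L1-HIT, L1-HIT, L1-HIT, L1-HIT, MISS, VC-HIT, L1-HIT, VC-HIT, VC-HIT]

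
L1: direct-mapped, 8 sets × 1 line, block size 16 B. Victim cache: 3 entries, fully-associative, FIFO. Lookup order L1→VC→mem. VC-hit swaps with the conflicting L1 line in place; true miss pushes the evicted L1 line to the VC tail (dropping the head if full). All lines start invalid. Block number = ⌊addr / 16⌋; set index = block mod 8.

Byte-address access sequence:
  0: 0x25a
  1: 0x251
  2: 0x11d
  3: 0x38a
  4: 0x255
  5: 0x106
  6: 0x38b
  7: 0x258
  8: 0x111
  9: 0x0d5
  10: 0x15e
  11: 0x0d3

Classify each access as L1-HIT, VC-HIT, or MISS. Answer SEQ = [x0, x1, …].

SEQ = [MISS, L1-HIT, MISS, MISS, L1-HIT, MISS, VC-HIT, L1-HIT, L1-HIT, MISS, MISS, VC-HIT]

  [0] addr=0x25a blk=37 s=5: MISS | VC []
  [1] addr=0x251 blk=37 s=5: L1-HIT | VC []
  [2] addr=0x11d blk=17 s=1: MISS | VC []
  [3] addr=0x38a blk=56 s=0: MISS | VC []
  [4] addr=0x255 blk=37 s=5: L1-HIT | VC []
  [5] addr=0x106 blk=16 s=0: MISS | VC [56]
  [6] addr=0x38b blk=56 s=0: VC-HIT | VC [16]
  [7] addr=0x258 blk=37 s=5: L1-HIT | VC [16]
  [8] addr=0x111 blk=17 s=1: L1-HIT | VC [16]
  [9] addr=0xd5 blk=13 s=5: MISS | VC [16, 37]
  [10] addr=0x15e blk=21 s=5: MISS | VC [16, 37, 13]
  [11] addr=0xd3 blk=13 s=5: VC-HIT | VC [16, 37, 21]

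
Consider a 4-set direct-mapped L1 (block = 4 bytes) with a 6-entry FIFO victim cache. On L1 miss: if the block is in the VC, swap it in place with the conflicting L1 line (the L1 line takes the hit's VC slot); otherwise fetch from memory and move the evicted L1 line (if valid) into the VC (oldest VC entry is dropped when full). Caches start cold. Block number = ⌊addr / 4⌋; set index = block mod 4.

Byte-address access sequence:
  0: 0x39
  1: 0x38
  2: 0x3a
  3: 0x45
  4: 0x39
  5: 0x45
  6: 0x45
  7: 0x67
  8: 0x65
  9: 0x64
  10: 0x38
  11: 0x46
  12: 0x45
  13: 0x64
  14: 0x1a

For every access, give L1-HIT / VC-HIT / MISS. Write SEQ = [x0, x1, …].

#0 0x39→b14/s2 MISS; vc=[]
#1 0x38→b14/s2 L1-HIT; vc=[]
#2 0x3a→b14/s2 L1-HIT; vc=[]
#3 0x45→b17/s1 MISS; vc=[]
#4 0x39→b14/s2 L1-HIT; vc=[]
#5 0x45→b17/s1 L1-HIT; vc=[]
#6 0x45→b17/s1 L1-HIT; vc=[]
#7 0x67→b25/s1 MISS; vc=[17]
#8 0x65→b25/s1 L1-HIT; vc=[17]
#9 0x64→b25/s1 L1-HIT; vc=[17]
#10 0x38→b14/s2 L1-HIT; vc=[17]
#11 0x46→b17/s1 VC-HIT; vc=[25]
#12 0x45→b17/s1 L1-HIT; vc=[25]
#13 0x64→b25/s1 VC-HIT; vc=[17]
#14 0x1a→b6/s2 MISS; vc=[17,14]

SEQ = [MISS, L1-HIT, L1-HIT, MISS, L1-HIT, L1-HIT, L1-HIT, MISS, L1-HIT, L1-HIT, L1-HIT, VC-HIT, L1-HIT, VC-HIT, MISS]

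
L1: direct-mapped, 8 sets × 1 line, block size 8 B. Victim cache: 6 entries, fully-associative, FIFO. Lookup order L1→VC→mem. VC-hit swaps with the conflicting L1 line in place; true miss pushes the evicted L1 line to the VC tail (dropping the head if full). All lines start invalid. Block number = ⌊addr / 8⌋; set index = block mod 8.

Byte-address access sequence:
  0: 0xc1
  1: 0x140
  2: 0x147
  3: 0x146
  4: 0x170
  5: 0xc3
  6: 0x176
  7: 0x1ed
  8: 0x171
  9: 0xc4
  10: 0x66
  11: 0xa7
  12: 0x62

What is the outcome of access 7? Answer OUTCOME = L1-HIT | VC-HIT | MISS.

  [0] addr=0xc1 blk=24 s=0: MISS | VC []
  [1] addr=0x140 blk=40 s=0: MISS | VC [24]
  [2] addr=0x147 blk=40 s=0: L1-HIT | VC [24]
  [3] addr=0x146 blk=40 s=0: L1-HIT | VC [24]
  [4] addr=0x170 blk=46 s=6: MISS | VC [24]
  [5] addr=0xc3 blk=24 s=0: VC-HIT | VC [40]
  [6] addr=0x176 blk=46 s=6: L1-HIT | VC [40]
  [7] addr=0x1ed blk=61 s=5: MISS | VC [40]
  [8] addr=0x171 blk=46 s=6: L1-HIT | VC [40]
  [9] addr=0xc4 blk=24 s=0: L1-HIT | VC [40]
  [10] addr=0x66 blk=12 s=4: MISS | VC [40]
  [11] addr=0xa7 blk=20 s=4: MISS | VC [40, 12]
  [12] addr=0x62 blk=12 s=4: VC-HIT | VC [40, 20]

OUTCOME = MISS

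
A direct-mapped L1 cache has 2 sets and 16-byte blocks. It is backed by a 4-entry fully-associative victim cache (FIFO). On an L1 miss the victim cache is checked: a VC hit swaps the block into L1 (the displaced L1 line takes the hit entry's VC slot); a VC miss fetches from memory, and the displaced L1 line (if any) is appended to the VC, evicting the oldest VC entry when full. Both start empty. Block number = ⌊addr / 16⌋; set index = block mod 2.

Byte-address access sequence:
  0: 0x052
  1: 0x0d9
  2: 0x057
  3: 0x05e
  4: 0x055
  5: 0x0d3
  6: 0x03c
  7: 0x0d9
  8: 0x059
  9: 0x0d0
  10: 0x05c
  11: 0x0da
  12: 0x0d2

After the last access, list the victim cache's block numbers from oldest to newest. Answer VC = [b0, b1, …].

VC = [5, 3]

#0 0x52→b5/s1 MISS; vc=[]
#1 0xd9→b13/s1 MISS; vc=[5]
#2 0x57→b5/s1 VC-HIT; vc=[13]
#3 0x5e→b5/s1 L1-HIT; vc=[13]
#4 0x55→b5/s1 L1-HIT; vc=[13]
#5 0xd3→b13/s1 VC-HIT; vc=[5]
#6 0x3c→b3/s1 MISS; vc=[5,13]
#7 0xd9→b13/s1 VC-HIT; vc=[5,3]
#8 0x59→b5/s1 VC-HIT; vc=[13,3]
#9 0xd0→b13/s1 VC-HIT; vc=[5,3]
#10 0x5c→b5/s1 VC-HIT; vc=[13,3]
#11 0xda→b13/s1 VC-HIT; vc=[5,3]
#12 0xd2→b13/s1 L1-HIT; vc=[5,3]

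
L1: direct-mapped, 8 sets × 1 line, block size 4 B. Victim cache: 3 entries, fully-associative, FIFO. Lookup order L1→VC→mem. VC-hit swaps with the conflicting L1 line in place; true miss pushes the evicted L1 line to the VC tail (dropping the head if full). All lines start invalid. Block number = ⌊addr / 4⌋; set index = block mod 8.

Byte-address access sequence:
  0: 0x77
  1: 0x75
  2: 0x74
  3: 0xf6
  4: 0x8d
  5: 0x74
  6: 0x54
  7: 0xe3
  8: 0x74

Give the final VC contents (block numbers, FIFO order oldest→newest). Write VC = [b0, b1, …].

VC = [61, 21]

0: 0x77 (blk 29, set 5) → MISS  vc=[]
1: 0x75 (blk 29, set 5) → L1-HIT  vc=[]
2: 0x74 (blk 29, set 5) → L1-HIT  vc=[]
3: 0xf6 (blk 61, set 5) → MISS  vc=[29]
4: 0x8d (blk 35, set 3) → MISS  vc=[29]
5: 0x74 (blk 29, set 5) → VC-HIT  vc=[61]
6: 0x54 (blk 21, set 5) → MISS  vc=[61, 29]
7: 0xe3 (blk 56, set 0) → MISS  vc=[61, 29]
8: 0x74 (blk 29, set 5) → VC-HIT  vc=[61, 21]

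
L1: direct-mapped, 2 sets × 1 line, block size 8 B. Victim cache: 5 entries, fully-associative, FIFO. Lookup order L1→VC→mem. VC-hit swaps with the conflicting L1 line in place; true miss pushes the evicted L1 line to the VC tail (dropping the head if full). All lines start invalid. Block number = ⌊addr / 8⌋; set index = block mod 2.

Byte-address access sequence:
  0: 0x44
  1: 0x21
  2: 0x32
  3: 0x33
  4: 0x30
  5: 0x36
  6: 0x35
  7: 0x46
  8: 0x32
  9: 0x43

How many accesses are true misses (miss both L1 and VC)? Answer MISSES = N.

  [0] addr=0x44 blk=8 s=0: MISS | VC []
  [1] addr=0x21 blk=4 s=0: MISS | VC [8]
  [2] addr=0x32 blk=6 s=0: MISS | VC [8, 4]
  [3] addr=0x33 blk=6 s=0: L1-HIT | VC [8, 4]
  [4] addr=0x30 blk=6 s=0: L1-HIT | VC [8, 4]
  [5] addr=0x36 blk=6 s=0: L1-HIT | VC [8, 4]
  [6] addr=0x35 blk=6 s=0: L1-HIT | VC [8, 4]
  [7] addr=0x46 blk=8 s=0: VC-HIT | VC [6, 4]
  [8] addr=0x32 blk=6 s=0: VC-HIT | VC [8, 4]
  [9] addr=0x43 blk=8 s=0: VC-HIT | VC [6, 4]

MISSES = 3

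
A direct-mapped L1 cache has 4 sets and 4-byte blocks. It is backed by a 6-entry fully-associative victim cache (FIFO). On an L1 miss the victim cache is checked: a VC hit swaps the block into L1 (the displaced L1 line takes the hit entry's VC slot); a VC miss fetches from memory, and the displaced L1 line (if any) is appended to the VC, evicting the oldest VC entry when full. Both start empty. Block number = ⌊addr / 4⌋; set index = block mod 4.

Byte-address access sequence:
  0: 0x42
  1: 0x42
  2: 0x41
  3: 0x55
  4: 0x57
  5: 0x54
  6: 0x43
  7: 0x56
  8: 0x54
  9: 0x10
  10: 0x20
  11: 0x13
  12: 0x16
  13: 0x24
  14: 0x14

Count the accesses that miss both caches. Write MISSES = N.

MISSES = 6

0: 0x42 (blk 16, set 0) → MISS  vc=[]
1: 0x42 (blk 16, set 0) → L1-HIT  vc=[]
2: 0x41 (blk 16, set 0) → L1-HIT  vc=[]
3: 0x55 (blk 21, set 1) → MISS  vc=[]
4: 0x57 (blk 21, set 1) → L1-HIT  vc=[]
5: 0x54 (blk 21, set 1) → L1-HIT  vc=[]
6: 0x43 (blk 16, set 0) → L1-HIT  vc=[]
7: 0x56 (blk 21, set 1) → L1-HIT  vc=[]
8: 0x54 (blk 21, set 1) → L1-HIT  vc=[]
9: 0x10 (blk 4, set 0) → MISS  vc=[16]
10: 0x20 (blk 8, set 0) → MISS  vc=[16, 4]
11: 0x13 (blk 4, set 0) → VC-HIT  vc=[16, 8]
12: 0x16 (blk 5, set 1) → MISS  vc=[16, 8, 21]
13: 0x24 (blk 9, set 1) → MISS  vc=[16, 8, 21, 5]
14: 0x14 (blk 5, set 1) → VC-HIT  vc=[16, 8, 21, 9]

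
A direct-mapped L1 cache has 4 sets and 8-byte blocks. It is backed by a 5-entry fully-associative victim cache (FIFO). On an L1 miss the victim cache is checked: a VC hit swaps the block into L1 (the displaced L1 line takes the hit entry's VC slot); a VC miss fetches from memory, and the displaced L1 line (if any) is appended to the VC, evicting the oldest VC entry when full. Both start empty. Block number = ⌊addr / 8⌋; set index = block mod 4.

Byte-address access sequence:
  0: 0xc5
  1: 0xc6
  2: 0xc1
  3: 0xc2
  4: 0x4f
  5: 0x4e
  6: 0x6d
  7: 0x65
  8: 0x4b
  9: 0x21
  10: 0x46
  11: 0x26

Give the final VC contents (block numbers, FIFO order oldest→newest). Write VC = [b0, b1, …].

  [0] addr=0xc5 blk=24 s=0: MISS | VC []
  [1] addr=0xc6 blk=24 s=0: L1-HIT | VC []
  [2] addr=0xc1 blk=24 s=0: L1-HIT | VC []
  [3] addr=0xc2 blk=24 s=0: L1-HIT | VC []
  [4] addr=0x4f blk=9 s=1: MISS | VC []
  [5] addr=0x4e blk=9 s=1: L1-HIT | VC []
  [6] addr=0x6d blk=13 s=1: MISS | VC [9]
  [7] addr=0x65 blk=12 s=0: MISS | VC [9, 24]
  [8] addr=0x4b blk=9 s=1: VC-HIT | VC [13, 24]
  [9] addr=0x21 blk=4 s=0: MISS | VC [13, 24, 12]
  [10] addr=0x46 blk=8 s=0: MISS | VC [13, 24, 12, 4]
  [11] addr=0x26 blk=4 s=0: VC-HIT | VC [13, 24, 12, 8]

VC = [13, 24, 12, 8]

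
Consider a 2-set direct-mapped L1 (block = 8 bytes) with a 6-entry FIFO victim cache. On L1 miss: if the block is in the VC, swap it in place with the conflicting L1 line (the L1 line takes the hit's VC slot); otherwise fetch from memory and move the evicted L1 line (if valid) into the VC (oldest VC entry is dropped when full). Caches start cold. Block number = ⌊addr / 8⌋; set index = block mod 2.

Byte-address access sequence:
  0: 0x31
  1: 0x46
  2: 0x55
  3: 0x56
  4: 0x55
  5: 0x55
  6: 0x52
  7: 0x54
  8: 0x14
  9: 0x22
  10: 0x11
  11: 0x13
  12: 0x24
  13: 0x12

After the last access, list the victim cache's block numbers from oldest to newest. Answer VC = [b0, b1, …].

  [0] addr=0x31 blk=6 s=0: MISS | VC []
  [1] addr=0x46 blk=8 s=0: MISS | VC [6]
  [2] addr=0x55 blk=10 s=0: MISS | VC [6, 8]
  [3] addr=0x56 blk=10 s=0: L1-HIT | VC [6, 8]
  [4] addr=0x55 blk=10 s=0: L1-HIT | VC [6, 8]
  [5] addr=0x55 blk=10 s=0: L1-HIT | VC [6, 8]
  [6] addr=0x52 blk=10 s=0: L1-HIT | VC [6, 8]
  [7] addr=0x54 blk=10 s=0: L1-HIT | VC [6, 8]
  [8] addr=0x14 blk=2 s=0: MISS | VC [6, 8, 10]
  [9] addr=0x22 blk=4 s=0: MISS | VC [6, 8, 10, 2]
  [10] addr=0x11 blk=2 s=0: VC-HIT | VC [6, 8, 10, 4]
  [11] addr=0x13 blk=2 s=0: L1-HIT | VC [6, 8, 10, 4]
  [12] addr=0x24 blk=4 s=0: VC-HIT | VC [6, 8, 10, 2]
  [13] addr=0x12 blk=2 s=0: VC-HIT | VC [6, 8, 10, 4]

VC = [6, 8, 10, 4]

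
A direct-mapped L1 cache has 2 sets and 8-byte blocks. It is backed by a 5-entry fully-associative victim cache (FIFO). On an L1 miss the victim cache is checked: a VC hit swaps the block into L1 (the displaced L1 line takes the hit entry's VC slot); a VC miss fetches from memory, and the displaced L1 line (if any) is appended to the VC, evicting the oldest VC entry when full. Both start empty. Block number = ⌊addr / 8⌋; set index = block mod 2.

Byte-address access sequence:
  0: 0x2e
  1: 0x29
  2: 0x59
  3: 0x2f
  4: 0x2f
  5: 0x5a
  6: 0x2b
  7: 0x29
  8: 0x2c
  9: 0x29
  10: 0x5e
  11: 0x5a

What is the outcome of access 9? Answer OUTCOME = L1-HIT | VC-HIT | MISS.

OUTCOME = L1-HIT

  [0] addr=0x2e blk=5 s=1: MISS | VC []
  [1] addr=0x29 blk=5 s=1: L1-HIT | VC []
  [2] addr=0x59 blk=11 s=1: MISS | VC [5]
  [3] addr=0x2f blk=5 s=1: VC-HIT | VC [11]
  [4] addr=0x2f blk=5 s=1: L1-HIT | VC [11]
  [5] addr=0x5a blk=11 s=1: VC-HIT | VC [5]
  [6] addr=0x2b blk=5 s=1: VC-HIT | VC [11]
  [7] addr=0x29 blk=5 s=1: L1-HIT | VC [11]
  [8] addr=0x2c blk=5 s=1: L1-HIT | VC [11]
  [9] addr=0x29 blk=5 s=1: L1-HIT | VC [11]
  [10] addr=0x5e blk=11 s=1: VC-HIT | VC [5]
  [11] addr=0x5a blk=11 s=1: L1-HIT | VC [5]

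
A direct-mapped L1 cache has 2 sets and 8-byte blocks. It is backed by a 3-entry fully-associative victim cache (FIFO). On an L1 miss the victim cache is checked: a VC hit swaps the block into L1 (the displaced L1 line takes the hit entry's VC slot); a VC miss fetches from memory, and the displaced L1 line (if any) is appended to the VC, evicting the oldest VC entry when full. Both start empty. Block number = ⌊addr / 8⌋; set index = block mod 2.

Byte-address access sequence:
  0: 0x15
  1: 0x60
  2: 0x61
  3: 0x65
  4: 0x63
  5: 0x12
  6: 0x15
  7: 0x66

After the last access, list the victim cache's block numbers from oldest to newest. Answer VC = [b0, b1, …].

  [0] addr=0x15 blk=2 s=0: MISS | VC []
  [1] addr=0x60 blk=12 s=0: MISS | VC [2]
  [2] addr=0x61 blk=12 s=0: L1-HIT | VC [2]
  [3] addr=0x65 blk=12 s=0: L1-HIT | VC [2]
  [4] addr=0x63 blk=12 s=0: L1-HIT | VC [2]
  [5] addr=0x12 blk=2 s=0: VC-HIT | VC [12]
  [6] addr=0x15 blk=2 s=0: L1-HIT | VC [12]
  [7] addr=0x66 blk=12 s=0: VC-HIT | VC [2]

VC = [2]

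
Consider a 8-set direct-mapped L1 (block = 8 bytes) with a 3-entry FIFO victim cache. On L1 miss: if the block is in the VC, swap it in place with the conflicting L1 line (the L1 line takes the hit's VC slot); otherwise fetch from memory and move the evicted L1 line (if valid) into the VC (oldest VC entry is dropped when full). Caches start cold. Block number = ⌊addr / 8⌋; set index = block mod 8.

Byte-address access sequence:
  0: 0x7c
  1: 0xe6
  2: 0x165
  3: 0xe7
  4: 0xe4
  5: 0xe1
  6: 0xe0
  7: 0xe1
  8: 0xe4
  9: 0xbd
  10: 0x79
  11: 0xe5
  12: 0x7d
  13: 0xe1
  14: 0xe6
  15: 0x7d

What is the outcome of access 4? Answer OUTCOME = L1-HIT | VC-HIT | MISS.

#0 0x7c→b15/s7 MISS; vc=[]
#1 0xe6→b28/s4 MISS; vc=[]
#2 0x165→b44/s4 MISS; vc=[28]
#3 0xe7→b28/s4 VC-HIT; vc=[44]
#4 0xe4→b28/s4 L1-HIT; vc=[44]
#5 0xe1→b28/s4 L1-HIT; vc=[44]
#6 0xe0→b28/s4 L1-HIT; vc=[44]
#7 0xe1→b28/s4 L1-HIT; vc=[44]
#8 0xe4→b28/s4 L1-HIT; vc=[44]
#9 0xbd→b23/s7 MISS; vc=[44,15]
#10 0x79→b15/s7 VC-HIT; vc=[44,23]
#11 0xe5→b28/s4 L1-HIT; vc=[44,23]
#12 0x7d→b15/s7 L1-HIT; vc=[44,23]
#13 0xe1→b28/s4 L1-HIT; vc=[44,23]
#14 0xe6→b28/s4 L1-HIT; vc=[44,23]
#15 0x7d→b15/s7 L1-HIT; vc=[44,23]

OUTCOME = L1-HIT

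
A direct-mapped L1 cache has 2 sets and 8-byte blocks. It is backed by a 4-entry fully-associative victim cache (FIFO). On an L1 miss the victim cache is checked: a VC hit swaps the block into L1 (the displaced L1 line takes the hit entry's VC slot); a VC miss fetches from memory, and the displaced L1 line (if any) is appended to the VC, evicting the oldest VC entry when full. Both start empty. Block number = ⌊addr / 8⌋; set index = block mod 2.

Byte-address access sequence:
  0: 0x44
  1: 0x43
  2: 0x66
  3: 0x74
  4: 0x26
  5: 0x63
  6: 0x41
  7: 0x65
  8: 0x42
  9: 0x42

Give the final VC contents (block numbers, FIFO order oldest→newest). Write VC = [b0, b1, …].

VC = [12, 4, 14]

#0 0x44→b8/s0 MISS; vc=[]
#1 0x43→b8/s0 L1-HIT; vc=[]
#2 0x66→b12/s0 MISS; vc=[8]
#3 0x74→b14/s0 MISS; vc=[8,12]
#4 0x26→b4/s0 MISS; vc=[8,12,14]
#5 0x63→b12/s0 VC-HIT; vc=[8,4,14]
#6 0x41→b8/s0 VC-HIT; vc=[12,4,14]
#7 0x65→b12/s0 VC-HIT; vc=[8,4,14]
#8 0x42→b8/s0 VC-HIT; vc=[12,4,14]
#9 0x42→b8/s0 L1-HIT; vc=[12,4,14]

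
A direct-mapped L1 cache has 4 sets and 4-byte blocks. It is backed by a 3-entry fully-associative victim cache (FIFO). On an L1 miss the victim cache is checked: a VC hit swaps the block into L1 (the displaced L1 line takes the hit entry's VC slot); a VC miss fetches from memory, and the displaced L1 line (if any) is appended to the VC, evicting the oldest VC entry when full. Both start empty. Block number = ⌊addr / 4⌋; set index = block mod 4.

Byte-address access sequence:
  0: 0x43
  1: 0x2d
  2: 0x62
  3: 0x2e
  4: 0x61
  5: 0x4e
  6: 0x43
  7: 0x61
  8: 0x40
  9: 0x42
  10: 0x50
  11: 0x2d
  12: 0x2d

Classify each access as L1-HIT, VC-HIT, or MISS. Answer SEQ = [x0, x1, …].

SEQ = [MISS, MISS, MISS, L1-HIT, L1-HIT, MISS, VC-HIT, VC-HIT, VC-HIT, L1-HIT, MISS, VC-HIT, L1-HIT]

0: 0x43 (blk 16, set 0) → MISS  vc=[]
1: 0x2d (blk 11, set 3) → MISS  vc=[]
2: 0x62 (blk 24, set 0) → MISS  vc=[16]
3: 0x2e (blk 11, set 3) → L1-HIT  vc=[16]
4: 0x61 (blk 24, set 0) → L1-HIT  vc=[16]
5: 0x4e (blk 19, set 3) → MISS  vc=[16, 11]
6: 0x43 (blk 16, set 0) → VC-HIT  vc=[24, 11]
7: 0x61 (blk 24, set 0) → VC-HIT  vc=[16, 11]
8: 0x40 (blk 16, set 0) → VC-HIT  vc=[24, 11]
9: 0x42 (blk 16, set 0) → L1-HIT  vc=[24, 11]
10: 0x50 (blk 20, set 0) → MISS  vc=[24, 11, 16]
11: 0x2d (blk 11, set 3) → VC-HIT  vc=[24, 19, 16]
12: 0x2d (blk 11, set 3) → L1-HIT  vc=[24, 19, 16]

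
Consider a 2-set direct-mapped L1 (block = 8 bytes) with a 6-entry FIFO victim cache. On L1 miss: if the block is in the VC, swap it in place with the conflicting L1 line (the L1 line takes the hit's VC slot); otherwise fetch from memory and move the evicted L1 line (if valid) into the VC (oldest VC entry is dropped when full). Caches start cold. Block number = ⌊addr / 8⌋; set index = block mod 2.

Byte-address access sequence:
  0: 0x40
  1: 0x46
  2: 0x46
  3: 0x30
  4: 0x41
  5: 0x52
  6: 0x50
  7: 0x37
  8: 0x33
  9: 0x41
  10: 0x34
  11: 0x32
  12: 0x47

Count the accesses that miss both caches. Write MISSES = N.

MISSES = 3

  [0] addr=0x40 blk=8 s=0: MISS | VC []
  [1] addr=0x46 blk=8 s=0: L1-HIT | VC []
  [2] addr=0x46 blk=8 s=0: L1-HIT | VC []
  [3] addr=0x30 blk=6 s=0: MISS | VC [8]
  [4] addr=0x41 blk=8 s=0: VC-HIT | VC [6]
  [5] addr=0x52 blk=10 s=0: MISS | VC [6, 8]
  [6] addr=0x50 blk=10 s=0: L1-HIT | VC [6, 8]
  [7] addr=0x37 blk=6 s=0: VC-HIT | VC [10, 8]
  [8] addr=0x33 blk=6 s=0: L1-HIT | VC [10, 8]
  [9] addr=0x41 blk=8 s=0: VC-HIT | VC [10, 6]
  [10] addr=0x34 blk=6 s=0: VC-HIT | VC [10, 8]
  [11] addr=0x32 blk=6 s=0: L1-HIT | VC [10, 8]
  [12] addr=0x47 blk=8 s=0: VC-HIT | VC [10, 6]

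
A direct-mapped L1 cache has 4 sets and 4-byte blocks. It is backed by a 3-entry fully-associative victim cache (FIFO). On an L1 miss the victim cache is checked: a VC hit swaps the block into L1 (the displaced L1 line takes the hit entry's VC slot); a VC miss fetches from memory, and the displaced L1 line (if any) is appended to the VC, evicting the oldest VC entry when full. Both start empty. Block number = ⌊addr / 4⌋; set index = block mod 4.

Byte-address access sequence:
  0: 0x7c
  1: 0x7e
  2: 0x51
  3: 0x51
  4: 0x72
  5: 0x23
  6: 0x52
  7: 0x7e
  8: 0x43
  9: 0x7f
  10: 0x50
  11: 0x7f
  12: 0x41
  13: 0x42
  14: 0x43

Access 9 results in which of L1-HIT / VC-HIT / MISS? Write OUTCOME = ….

#0 0x7c→b31/s3 MISS; vc=[]
#1 0x7e→b31/s3 L1-HIT; vc=[]
#2 0x51→b20/s0 MISS; vc=[]
#3 0x51→b20/s0 L1-HIT; vc=[]
#4 0x72→b28/s0 MISS; vc=[20]
#5 0x23→b8/s0 MISS; vc=[20,28]
#6 0x52→b20/s0 VC-HIT; vc=[8,28]
#7 0x7e→b31/s3 L1-HIT; vc=[8,28]
#8 0x43→b16/s0 MISS; vc=[8,28,20]
#9 0x7f→b31/s3 L1-HIT; vc=[8,28,20]
#10 0x50→b20/s0 VC-HIT; vc=[8,28,16]
#11 0x7f→b31/s3 L1-HIT; vc=[8,28,16]
#12 0x41→b16/s0 VC-HIT; vc=[8,28,20]
#13 0x42→b16/s0 L1-HIT; vc=[8,28,20]
#14 0x43→b16/s0 L1-HIT; vc=[8,28,20]

OUTCOME = L1-HIT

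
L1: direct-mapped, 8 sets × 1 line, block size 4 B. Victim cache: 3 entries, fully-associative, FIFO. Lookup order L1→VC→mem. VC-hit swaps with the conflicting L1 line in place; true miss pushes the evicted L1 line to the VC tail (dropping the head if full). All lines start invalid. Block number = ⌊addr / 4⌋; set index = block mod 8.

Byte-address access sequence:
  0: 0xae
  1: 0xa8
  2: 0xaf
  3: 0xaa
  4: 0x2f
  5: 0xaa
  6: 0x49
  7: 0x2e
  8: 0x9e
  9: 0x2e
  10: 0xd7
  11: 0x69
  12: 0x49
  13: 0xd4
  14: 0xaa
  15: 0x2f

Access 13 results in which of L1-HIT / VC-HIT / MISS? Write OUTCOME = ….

0: 0xae (blk 43, set 3) → MISS  vc=[]
1: 0xa8 (blk 42, set 2) → MISS  vc=[]
2: 0xaf (blk 43, set 3) → L1-HIT  vc=[]
3: 0xaa (blk 42, set 2) → L1-HIT  vc=[]
4: 0x2f (blk 11, set 3) → MISS  vc=[43]
5: 0xaa (blk 42, set 2) → L1-HIT  vc=[43]
6: 0x49 (blk 18, set 2) → MISS  vc=[43, 42]
7: 0x2e (blk 11, set 3) → L1-HIT  vc=[43, 42]
8: 0x9e (blk 39, set 7) → MISS  vc=[43, 42]
9: 0x2e (blk 11, set 3) → L1-HIT  vc=[43, 42]
10: 0xd7 (blk 53, set 5) → MISS  vc=[43, 42]
11: 0x69 (blk 26, set 2) → MISS  vc=[43, 42, 18]
12: 0x49 (blk 18, set 2) → VC-HIT  vc=[43, 42, 26]
13: 0xd4 (blk 53, set 5) → L1-HIT  vc=[43, 42, 26]
14: 0xaa (blk 42, set 2) → VC-HIT  vc=[43, 18, 26]
15: 0x2f (blk 11, set 3) → L1-HIT  vc=[43, 18, 26]

OUTCOME = L1-HIT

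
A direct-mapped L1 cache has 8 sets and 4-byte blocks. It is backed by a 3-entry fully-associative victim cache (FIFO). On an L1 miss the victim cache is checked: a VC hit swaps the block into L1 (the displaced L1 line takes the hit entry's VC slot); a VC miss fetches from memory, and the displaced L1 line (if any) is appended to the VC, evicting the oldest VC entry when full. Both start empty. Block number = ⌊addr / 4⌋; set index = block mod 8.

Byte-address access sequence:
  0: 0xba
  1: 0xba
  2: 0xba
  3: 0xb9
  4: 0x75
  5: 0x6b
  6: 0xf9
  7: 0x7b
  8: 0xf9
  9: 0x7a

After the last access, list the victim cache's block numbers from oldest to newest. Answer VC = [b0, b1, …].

VC = [46, 62]

0: 0xba (blk 46, set 6) → MISS  vc=[]
1: 0xba (blk 46, set 6) → L1-HIT  vc=[]
2: 0xba (blk 46, set 6) → L1-HIT  vc=[]
3: 0xb9 (blk 46, set 6) → L1-HIT  vc=[]
4: 0x75 (blk 29, set 5) → MISS  vc=[]
5: 0x6b (blk 26, set 2) → MISS  vc=[]
6: 0xf9 (blk 62, set 6) → MISS  vc=[46]
7: 0x7b (blk 30, set 6) → MISS  vc=[46, 62]
8: 0xf9 (blk 62, set 6) → VC-HIT  vc=[46, 30]
9: 0x7a (blk 30, set 6) → VC-HIT  vc=[46, 62]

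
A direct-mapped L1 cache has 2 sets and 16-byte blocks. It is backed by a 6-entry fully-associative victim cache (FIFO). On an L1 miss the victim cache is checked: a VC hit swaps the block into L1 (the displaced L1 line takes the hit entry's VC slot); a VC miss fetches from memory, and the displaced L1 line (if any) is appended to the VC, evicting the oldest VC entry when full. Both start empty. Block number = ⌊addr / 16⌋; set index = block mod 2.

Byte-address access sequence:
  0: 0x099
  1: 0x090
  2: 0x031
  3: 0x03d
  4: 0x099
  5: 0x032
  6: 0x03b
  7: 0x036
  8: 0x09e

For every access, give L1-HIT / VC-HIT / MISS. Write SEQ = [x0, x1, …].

  [0] addr=0x99 blk=9 s=1: MISS | VC []
  [1] addr=0x90 blk=9 s=1: L1-HIT | VC []
  [2] addr=0x31 blk=3 s=1: MISS | VC [9]
  [3] addr=0x3d blk=3 s=1: L1-HIT | VC [9]
  [4] addr=0x99 blk=9 s=1: VC-HIT | VC [3]
  [5] addr=0x32 blk=3 s=1: VC-HIT | VC [9]
  [6] addr=0x3b blk=3 s=1: L1-HIT | VC [9]
  [7] addr=0x36 blk=3 s=1: L1-HIT | VC [9]
  [8] addr=0x9e blk=9 s=1: VC-HIT | VC [3]

SEQ = [MISS, L1-HIT, MISS, L1-HIT, VC-HIT, VC-HIT, L1-HIT, L1-HIT, VC-HIT]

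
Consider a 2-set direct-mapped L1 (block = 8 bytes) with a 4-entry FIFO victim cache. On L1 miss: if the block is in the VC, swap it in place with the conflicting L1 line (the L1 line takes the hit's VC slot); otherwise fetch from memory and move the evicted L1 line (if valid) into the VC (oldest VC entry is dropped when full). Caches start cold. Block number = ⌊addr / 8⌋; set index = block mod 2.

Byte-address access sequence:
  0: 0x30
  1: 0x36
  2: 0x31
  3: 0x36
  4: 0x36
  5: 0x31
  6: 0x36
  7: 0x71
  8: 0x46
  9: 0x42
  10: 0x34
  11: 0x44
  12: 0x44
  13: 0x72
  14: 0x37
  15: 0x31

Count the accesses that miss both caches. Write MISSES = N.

MISSES = 3

0: 0x30 (blk 6, set 0) → MISS  vc=[]
1: 0x36 (blk 6, set 0) → L1-HIT  vc=[]
2: 0x31 (blk 6, set 0) → L1-HIT  vc=[]
3: 0x36 (blk 6, set 0) → L1-HIT  vc=[]
4: 0x36 (blk 6, set 0) → L1-HIT  vc=[]
5: 0x31 (blk 6, set 0) → L1-HIT  vc=[]
6: 0x36 (blk 6, set 0) → L1-HIT  vc=[]
7: 0x71 (blk 14, set 0) → MISS  vc=[6]
8: 0x46 (blk 8, set 0) → MISS  vc=[6, 14]
9: 0x42 (blk 8, set 0) → L1-HIT  vc=[6, 14]
10: 0x34 (blk 6, set 0) → VC-HIT  vc=[8, 14]
11: 0x44 (blk 8, set 0) → VC-HIT  vc=[6, 14]
12: 0x44 (blk 8, set 0) → L1-HIT  vc=[6, 14]
13: 0x72 (blk 14, set 0) → VC-HIT  vc=[6, 8]
14: 0x37 (blk 6, set 0) → VC-HIT  vc=[14, 8]
15: 0x31 (blk 6, set 0) → L1-HIT  vc=[14, 8]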